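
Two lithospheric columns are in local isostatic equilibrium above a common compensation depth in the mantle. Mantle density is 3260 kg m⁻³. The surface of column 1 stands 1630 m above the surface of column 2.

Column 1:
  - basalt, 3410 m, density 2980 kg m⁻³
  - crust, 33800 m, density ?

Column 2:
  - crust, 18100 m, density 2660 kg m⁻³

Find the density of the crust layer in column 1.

2810 kg m⁻³

Take the compensation level at the base of the deeper column (depth z_c below the surface of column 1) and equate Σ ρ_i t_i down to z_c; mantle fills any gap and the z_c terms cancel.
Column 1: 3410×2980 + 33800×ρ + (z_c − 37210)×3260
Column 2: 1630×0 + 18100×2660 + (z_c − 1630 − 18100)×3260
The z_c×3260 term appears on both sides and cancels. Collect the known terms of each column as K = Σ(ρt)_known − 3260 × (depth of known layers): K_1 = 10161800 − 3260×37210 = −111142800; K_2 = 48146000 − 3260×(1630 + 18100) = −16173800.
Balance: K_1 + 33800×ρ = K_2, so ρ = (K_2 − K_1)/33800 = 94969000/33800 = 2810 kg m⁻³.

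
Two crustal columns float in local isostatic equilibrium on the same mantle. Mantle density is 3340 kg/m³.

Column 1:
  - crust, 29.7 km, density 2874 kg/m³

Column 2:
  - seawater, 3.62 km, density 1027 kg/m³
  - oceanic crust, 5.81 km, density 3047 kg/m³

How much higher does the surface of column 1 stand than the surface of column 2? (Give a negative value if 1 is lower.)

1.13 km

For any compensation level in the mantle, the mantle terms cancel and isostasy reduces to e = (Σt_1 − Σt_2) − (Σ(ρt)_1 − Σ(ρt)_2) / ρ_m.
Σt_1 = 29.7 km; Σt_2 = 9.43 km; Σ(ρt)_1 = 85357.8; Σ(ρt)_2 = 21420.81 (in km·kg/m³).
e = (29.7 − 9.43) − (85357.8 − 21420.81) / 3340 = 1.13 km.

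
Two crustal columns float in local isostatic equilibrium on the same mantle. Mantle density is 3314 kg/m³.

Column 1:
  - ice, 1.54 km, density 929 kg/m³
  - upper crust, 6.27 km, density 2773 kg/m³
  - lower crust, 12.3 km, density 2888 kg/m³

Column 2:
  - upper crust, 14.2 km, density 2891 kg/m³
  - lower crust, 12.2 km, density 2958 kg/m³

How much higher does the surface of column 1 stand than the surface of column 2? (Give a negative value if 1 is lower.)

0.59 km

For any compensation level in the mantle, the mantle terms cancel and isostasy reduces to e = (Σt_1 − Σt_2) − (Σ(ρt)_1 − Σ(ρt)_2) / ρ_m.
Σt_1 = 20.11 km; Σt_2 = 26.4 km; Σ(ρt)_1 = 54339.77; Σ(ρt)_2 = 77139.8 (in km·kg/m³).
e = (20.11 − 26.4) − (54339.77 − 77139.8) / 3314 = 0.59 km.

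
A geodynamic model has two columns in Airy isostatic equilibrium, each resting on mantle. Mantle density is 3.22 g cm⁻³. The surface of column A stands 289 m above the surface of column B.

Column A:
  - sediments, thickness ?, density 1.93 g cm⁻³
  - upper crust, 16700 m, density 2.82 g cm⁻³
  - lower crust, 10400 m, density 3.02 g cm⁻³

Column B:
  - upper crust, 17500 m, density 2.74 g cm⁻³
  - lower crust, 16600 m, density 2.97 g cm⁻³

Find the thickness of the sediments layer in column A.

Take the compensation level at the base of the deeper column (depth z_c below the surface of column A) and equate Σ ρ_i t_i down to z_c; mantle fills any gap and the z_c terms cancel.
Column A: x×1.93 + 16700×2.82 + 10400×3.02 + (z_c − 27100 − x)×3.22
Column B: 289×0 + 17500×2.74 + 16600×2.97 + (z_c − 289 − 34100)×3.22
The z_c×3.22 term appears on both sides and cancels. Collect the known terms of each column as K = Σ(ρt)_known − 3.22 × (depth of known layers): K_A = 78502 − 3.22×27100 = −8760; K_B = 97252 − 3.22×(289 + 34100) = −13480.58.
Balance: K_A − x×(3.22 − 1.93) = K_B, so x = (K_A − K_B)/(3.22 − 1.93) = 4720.58/1.29 = 3660 m.

3660 m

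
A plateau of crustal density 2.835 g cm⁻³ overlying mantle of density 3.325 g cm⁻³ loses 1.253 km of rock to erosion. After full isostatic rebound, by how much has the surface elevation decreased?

Rebound u = e ρ_c/ρ_m = 1.253 km × 2.835/3.325 = 1.068 km.
Net surface drop = e − u = 1.253 km − 1.068 km = e (ρ_m − ρ_c)/ρ_m = 0.185 km.

0.185 km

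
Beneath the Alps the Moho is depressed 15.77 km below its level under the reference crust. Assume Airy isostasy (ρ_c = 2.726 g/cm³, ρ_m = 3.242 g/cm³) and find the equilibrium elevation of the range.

In Airy isostatic equilibrium: ρ_c h = (ρ_m − ρ_c) r.
h = r (ρ_m − ρ_c) / ρ_c = 15.77 km × (3.242 − 2.726) / 2.726 = 2.99 km.

2.99 km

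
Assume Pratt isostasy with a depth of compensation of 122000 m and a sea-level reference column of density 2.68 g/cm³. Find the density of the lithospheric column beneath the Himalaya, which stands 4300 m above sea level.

Pratt balance: ρ_ref D = ρ (D + h).
ρ = ρ_ref D/(D + h) = 2.68 × 122000 m/(122000 m + 4300 m) = 2.59 g/cm³.

2.59 g/cm³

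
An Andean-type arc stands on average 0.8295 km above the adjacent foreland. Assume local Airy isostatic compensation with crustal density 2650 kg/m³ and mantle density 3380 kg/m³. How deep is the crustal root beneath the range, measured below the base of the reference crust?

Isostatic balance requires: the weight of the topography is balanced by the buoyancy of the root, ρ_c h = (ρ_m − ρ_c) r.
r = h · ρ_c / (ρ_m − ρ_c) = 0.8295 km × 2650 / (3380 − 2650) = 3.01 km.

3.01 km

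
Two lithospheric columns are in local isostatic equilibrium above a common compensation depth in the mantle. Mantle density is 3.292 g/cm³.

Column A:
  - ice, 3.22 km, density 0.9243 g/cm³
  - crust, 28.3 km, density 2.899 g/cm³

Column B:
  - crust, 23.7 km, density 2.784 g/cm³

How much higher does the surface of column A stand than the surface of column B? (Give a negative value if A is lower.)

For any compensation level in the mantle, the mantle terms cancel and isostasy reduces to e = (Σt_A − Σt_B) − (Σ(ρt)_A − Σ(ρt)_B) / ρ_m.
Σt_A = 31.52 km; Σt_B = 23.7 km; Σ(ρt)_A = 85.017946; Σ(ρt)_B = 65.9808 (in km·g/cm³).
e = (31.52 − 23.7) − (85.017946 − 65.9808) / 3.292 = 2.04 km.

2.04 km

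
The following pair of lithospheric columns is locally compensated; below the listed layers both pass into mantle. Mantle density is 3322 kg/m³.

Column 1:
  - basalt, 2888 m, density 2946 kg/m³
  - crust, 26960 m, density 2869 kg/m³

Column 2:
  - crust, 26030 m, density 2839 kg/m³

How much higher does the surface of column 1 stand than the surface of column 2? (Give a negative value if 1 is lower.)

219 m

For any compensation level in the mantle, the mantle terms cancel and isostasy reduces to e = (Σt_1 − Σt_2) − (Σ(ρt)_1 − Σ(ρt)_2) / ρ_m.
Σt_1 = 29848 m; Σt_2 = 26030 m; Σ(ρt)_1 = 85856288; Σ(ρt)_2 = 73899170 (in m·kg/m³).
e = (29848 − 26030) − (85856288 − 73899170) / 3322 = 219 m.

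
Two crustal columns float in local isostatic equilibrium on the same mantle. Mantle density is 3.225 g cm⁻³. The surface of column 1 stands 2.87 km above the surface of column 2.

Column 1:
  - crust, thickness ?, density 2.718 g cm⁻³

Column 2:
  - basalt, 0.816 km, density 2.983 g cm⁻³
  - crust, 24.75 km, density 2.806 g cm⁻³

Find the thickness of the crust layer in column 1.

39.1 km

Take the compensation level at the base of the deeper column (depth z_c below the surface of column 1) and equate Σ ρ_i t_i down to z_c; mantle fills any gap and the z_c terms cancel.
Column 1: x×2.718 + (z_c − 0 − x)×3.225
Column 2: 2.87×0 + 0.816×2.983 + 24.75×2.806 + (z_c − 2.87 − 25.566)×3.225
The z_c×3.225 term appears on both sides and cancels. Collect the known terms of each column as K = Σ(ρt)_known − 3.225 × (depth of known layers): K_1 = 0 − 3.225×0 = 0; K_2 = 71.882628 − 3.225×(2.87 + 25.566) = −19.823472.
Balance: K_1 − x×(3.225 − 2.718) = K_2, so x = (K_1 − K_2)/(3.225 − 2.718) = 19.8235/0.507 = 39.1 km.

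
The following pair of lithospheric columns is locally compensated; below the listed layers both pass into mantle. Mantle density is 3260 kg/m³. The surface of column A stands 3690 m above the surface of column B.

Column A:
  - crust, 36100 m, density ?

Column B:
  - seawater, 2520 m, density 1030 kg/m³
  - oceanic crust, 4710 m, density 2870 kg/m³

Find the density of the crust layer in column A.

Take the compensation level at the base of the deeper column (depth z_c below the surface of column A) and equate Σ ρ_i t_i down to z_c; mantle fills any gap and the z_c terms cancel.
Column A: 36100×ρ + (z_c − 36100)×3260
Column B: 3690×0 + 2520×1030 + 4710×2870 + (z_c − 3690 − 7230)×3260
The z_c×3260 term appears on both sides and cancels. Collect the known terms of each column as K = Σ(ρt)_known − 3260 × (depth of known layers): K_A = 0 − 3260×36100 = −117686000; K_B = 16113300 − 3260×(3690 + 7230) = −19485900.
Balance: K_A + 36100×ρ = K_B, so ρ = (K_B − K_A)/36100 = 98200100/36100 = 2720 kg/m³.

2720 kg/m³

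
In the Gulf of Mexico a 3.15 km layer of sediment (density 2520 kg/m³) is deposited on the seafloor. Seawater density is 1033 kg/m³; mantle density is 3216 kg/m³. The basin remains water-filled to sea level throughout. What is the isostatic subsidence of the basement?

2.15 km

Submarine loading: the sediment displaces seawater, and the subsidence is in turn flooded, so s (ρ_m − ρ_w) = t (ρ_sed − ρ_w).
s = 3.15 km × (2520 − 1033) / (3216 − 1033) = 2.15 km.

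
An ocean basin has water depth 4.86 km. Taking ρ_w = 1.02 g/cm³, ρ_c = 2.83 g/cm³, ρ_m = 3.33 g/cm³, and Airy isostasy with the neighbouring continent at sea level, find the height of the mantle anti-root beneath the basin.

17.6 km

In Airy isostatic equilibrium: replacing crust with seawater at the top is compensated by replacing crust with mantle at the base: d (ρ_c − ρ_w) = a (ρ_m − ρ_c).
a = d (ρ_c − ρ_w)/(ρ_m − ρ_c) = 4.86 km × 1.81/0.5 = 17.6 km.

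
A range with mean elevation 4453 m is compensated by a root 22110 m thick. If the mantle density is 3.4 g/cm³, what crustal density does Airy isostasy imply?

2.83 g/cm³

ρ_c h = (ρ_m − ρ_c) r → ρ_c (h + r) = ρ_m r → ρ_c = ρ_m r / (h + r).
ρ_c = 3.4 × 22110 m / (4453 m + 22110 m) = 2.83 g/cm³.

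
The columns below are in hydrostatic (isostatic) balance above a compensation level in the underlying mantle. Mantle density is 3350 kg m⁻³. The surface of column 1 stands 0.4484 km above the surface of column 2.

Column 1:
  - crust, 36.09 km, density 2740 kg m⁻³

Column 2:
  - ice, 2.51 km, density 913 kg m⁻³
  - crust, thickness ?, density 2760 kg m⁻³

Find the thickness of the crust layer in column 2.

24.4 km

Take the compensation level at the base of the deeper column (depth z_c below the surface of column 1) and equate Σ ρ_i t_i down to z_c; mantle fills any gap and the z_c terms cancel.
Column 1: 36.09×2740 + (z_c − 36.09)×3350
Column 2: 0.4484×0 + 2.51×913 + x×2760 + (z_c − 0.4484 − 2.51 − x)×3350
The z_c×3350 term appears on both sides and cancels. Collect the known terms of each column as K = Σ(ρt)_known − 3350 × (depth of known layers): K_1 = 98886.6 − 3350×36.09 = −22014.9; K_2 = 2291.63 − 3350×(0.4484 + 2.51) = −7619.01.
Balance: K_1 = K_2 − x×(3350 − 2760), so x = (K_2 − K_1)/(3350 − 2760) = 14395.9/590 = 24.4 km.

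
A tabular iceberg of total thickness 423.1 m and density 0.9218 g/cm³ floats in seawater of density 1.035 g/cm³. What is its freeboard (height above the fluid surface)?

46.3 m

Floating equilibrium: submerged depth d = t ρ_obj/ρ_fluid = 423.1 m × 0.9218/1.035 = 376.8 m.
Freeboard = t − d = 423.1 m − 376.8 m = 46.3 m.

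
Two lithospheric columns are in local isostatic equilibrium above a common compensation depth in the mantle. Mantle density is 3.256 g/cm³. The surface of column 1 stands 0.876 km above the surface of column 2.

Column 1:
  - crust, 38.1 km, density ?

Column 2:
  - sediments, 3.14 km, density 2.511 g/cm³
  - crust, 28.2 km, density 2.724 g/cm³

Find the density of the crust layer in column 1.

2.73 g/cm³

Take the compensation level at the base of the deeper column (depth z_c below the surface of column 1) and equate Σ ρ_i t_i down to z_c; mantle fills any gap and the z_c terms cancel.
Column 1: 38.1×ρ + (z_c − 38.1)×3.256
Column 2: 0.876×0 + 3.14×2.511 + 28.2×2.724 + (z_c − 0.876 − 31.34)×3.256
The z_c×3.256 term appears on both sides and cancels. Collect the known terms of each column as K = Σ(ρt)_known − 3.256 × (depth of known layers): K_1 = 0 − 3.256×38.1 = −124.0536; K_2 = 84.70134 − 3.256×(0.876 + 31.34) = −20.193956.
Balance: K_1 + 38.1×ρ = K_2, so ρ = (K_2 − K_1)/38.1 = 103.86/38.1 = 2.73 g/cm³.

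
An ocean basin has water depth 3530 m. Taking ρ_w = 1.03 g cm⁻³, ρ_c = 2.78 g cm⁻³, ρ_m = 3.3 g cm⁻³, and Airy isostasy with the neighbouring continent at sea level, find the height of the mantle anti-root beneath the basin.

By Archimedes' principle applied to the lithosphere: replacing crust with seawater at the top is compensated by replacing crust with mantle at the base: d (ρ_c − ρ_w) = a (ρ_m − ρ_c).
a = d (ρ_c − ρ_w)/(ρ_m − ρ_c) = 3530 m × 1.75/0.52 = 11900 m.

11900 m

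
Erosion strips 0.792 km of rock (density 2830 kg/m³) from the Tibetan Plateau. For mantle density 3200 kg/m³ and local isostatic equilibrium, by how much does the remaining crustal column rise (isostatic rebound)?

Unloading: uplift u = e ρ_c/ρ_m = 0.792 km × 2830/3200 = 0.7 km.

0.7 km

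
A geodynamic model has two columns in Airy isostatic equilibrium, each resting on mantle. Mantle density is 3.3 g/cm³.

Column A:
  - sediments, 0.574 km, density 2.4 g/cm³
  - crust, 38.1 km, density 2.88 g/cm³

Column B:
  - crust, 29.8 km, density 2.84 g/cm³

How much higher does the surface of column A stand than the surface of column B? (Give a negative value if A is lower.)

For any compensation level in the mantle, the mantle terms cancel and isostasy reduces to e = (Σt_A − Σt_B) − (Σ(ρt)_A − Σ(ρt)_B) / ρ_m.
Σt_A = 38.674 km; Σt_B = 29.8 km; Σ(ρt)_A = 111.1056; Σ(ρt)_B = 84.632 (in km·g/cm³).
e = (38.674 − 29.8) − (111.1056 − 84.632) / 3.3 = 0.852 km.

0.852 km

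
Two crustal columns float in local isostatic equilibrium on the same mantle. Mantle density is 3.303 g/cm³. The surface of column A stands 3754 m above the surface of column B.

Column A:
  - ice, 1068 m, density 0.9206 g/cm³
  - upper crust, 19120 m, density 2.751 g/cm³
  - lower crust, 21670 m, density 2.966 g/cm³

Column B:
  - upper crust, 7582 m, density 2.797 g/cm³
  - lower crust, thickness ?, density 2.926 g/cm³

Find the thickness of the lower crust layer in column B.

11000 m

Take the compensation level at the base of the deeper column (depth z_c below the surface of column A) and equate Σ ρ_i t_i down to z_c; mantle fills any gap and the z_c terms cancel.
Column A: 1068×0.9206 + 19120×2.751 + 21670×2.966 + (z_c − 41858)×3.303
Column B: 3754×0 + 7582×2.797 + x×2.926 + (z_c − 3754 − 7582 − x)×3.303
The z_c×3.303 term appears on both sides and cancels. Collect the known terms of each column as K = Σ(ρt)_known − 3.303 × (depth of known layers): K_A = 117855.541 − 3.303×41858 = −20401.4332; K_B = 21206.854 − 3.303×(3754 + 7582) = −16235.954.
Balance: K_A = K_B − x×(3.303 − 2.926), so x = (K_B − K_A)/(3.303 − 2.926) = 4165.48/0.377 = 11000 m.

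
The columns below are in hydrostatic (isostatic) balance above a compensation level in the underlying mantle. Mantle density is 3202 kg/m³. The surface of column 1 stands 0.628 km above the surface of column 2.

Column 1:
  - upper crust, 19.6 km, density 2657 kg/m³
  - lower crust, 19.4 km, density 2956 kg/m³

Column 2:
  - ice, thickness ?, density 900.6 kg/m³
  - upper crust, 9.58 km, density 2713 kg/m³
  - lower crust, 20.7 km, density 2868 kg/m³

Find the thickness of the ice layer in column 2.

Take the compensation level at the base of the deeper column (depth z_c below the surface of column 1) and equate Σ ρ_i t_i down to z_c; mantle fills any gap and the z_c terms cancel.
Column 1: 19.6×2657 + 19.4×2956 + (z_c − 39)×3202
Column 2: 0.628×0 + x×900.6 + 9.58×2713 + 20.7×2868 + (z_c − 0.628 − 30.28 − x)×3202
The z_c×3202 term appears on both sides and cancels. Collect the known terms of each column as K = Σ(ρt)_known − 3202 × (depth of known layers): K_1 = 109423.6 − 3202×39 = −15454.4; K_2 = 85358.14 − 3202×(0.628 + 30.28) = −13609.276.
Balance: K_1 = K_2 − x×(3202 − 900.6), so x = (K_2 − K_1)/(3202 − 900.6) = 1845.12/2301.4 = 0.802 km.

0.802 km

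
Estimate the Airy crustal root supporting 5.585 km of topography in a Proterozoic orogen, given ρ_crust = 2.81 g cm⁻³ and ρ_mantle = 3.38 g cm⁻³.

Balancing pressure at the compensation depth: the weight of the topography is balanced by the buoyancy of the root, ρ_c h = (ρ_m − ρ_c) r.
r = h · ρ_c / (ρ_m − ρ_c) = 5.585 km × 2.81 / (3.38 − 2.81) = 27.5 km.

27.5 km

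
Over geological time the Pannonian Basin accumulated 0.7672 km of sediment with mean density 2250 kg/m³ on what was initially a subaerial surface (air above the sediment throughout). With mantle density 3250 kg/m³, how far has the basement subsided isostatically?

0.531 km

Subaerial load: s = t ρ_sed / ρ_m = 0.7672 km × 2250/3250 = 0.531 km.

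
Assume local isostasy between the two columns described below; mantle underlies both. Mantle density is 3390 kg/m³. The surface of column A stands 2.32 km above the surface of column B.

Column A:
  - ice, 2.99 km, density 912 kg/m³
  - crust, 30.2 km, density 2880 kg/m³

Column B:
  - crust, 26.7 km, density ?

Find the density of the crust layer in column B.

Take the compensation level at the base of the deeper column (depth z_c below the surface of column A) and equate Σ ρ_i t_i down to z_c; mantle fills any gap and the z_c terms cancel.
Column A: 2.99×912 + 30.2×2880 + (z_c − 33.19)×3390
Column B: 2.32×0 + 26.7×ρ + (z_c − 2.32 − 26.7)×3390
The z_c×3390 term appears on both sides and cancels. Collect the known terms of each column as K = Σ(ρt)_known − 3390 × (depth of known layers): K_A = 89702.88 − 3390×33.19 = −22811.22; K_B = 0 − 3390×(2.32 + 26.7) = −98377.8.
Balance: K_A = K_B + 26.7×ρ, so ρ = (K_A − K_B)/26.7 = 75566.6/26.7 = 2830 kg/m³.

2830 kg/m³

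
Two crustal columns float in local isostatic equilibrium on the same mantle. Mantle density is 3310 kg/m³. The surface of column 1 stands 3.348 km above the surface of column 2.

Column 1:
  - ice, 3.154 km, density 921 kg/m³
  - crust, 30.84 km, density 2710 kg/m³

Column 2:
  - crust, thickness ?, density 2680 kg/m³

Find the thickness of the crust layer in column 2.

Take the compensation level at the base of the deeper column (depth z_c below the surface of column 1) and equate Σ ρ_i t_i down to z_c; mantle fills any gap and the z_c terms cancel.
Column 1: 3.154×921 + 30.84×2710 + (z_c − 33.994)×3310
Column 2: 3.348×0 + x×2680 + (z_c − 3.348 − 0 − x)×3310
The z_c×3310 term appears on both sides and cancels. Collect the known terms of each column as K = Σ(ρt)_known − 3310 × (depth of known layers): K_1 = 86481.234 − 3310×33.994 = −26038.906; K_2 = 0 − 3310×(3.348 + 0) = −11081.88.
Balance: K_1 = K_2 − x×(3310 − 2680), so x = (K_2 − K_1)/(3310 − 2680) = 14957/630 = 23.7 km.

23.7 km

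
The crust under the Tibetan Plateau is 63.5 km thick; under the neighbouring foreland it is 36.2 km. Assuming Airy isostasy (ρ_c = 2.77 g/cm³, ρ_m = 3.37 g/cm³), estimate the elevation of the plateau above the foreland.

Excess crust Δ = 63.5 km − 36.2 km = 27.3 km, split between elevation h and root r with h + r = Δ.
Airy balance ρ_c h = (ρ_m − ρ_c) r gives r = h ρ_c/(ρ_m − ρ_c), so h (1 + ρ_c/(ρ_m − ρ_c)) = Δ, i.e. h = Δ (ρ_m − ρ_c)/ρ_m.
h = 27.3 km × 0.6/3.37 = 4.86 km.

4.86 km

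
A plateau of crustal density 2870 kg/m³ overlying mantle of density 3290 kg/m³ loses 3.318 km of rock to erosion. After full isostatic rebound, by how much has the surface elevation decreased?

0.424 km

Rebound u = e ρ_c/ρ_m = 3.318 km × 2870/3290 = 2.894 km.
Net surface drop = e − u = 3.318 km − 2.894 km = e (ρ_m − ρ_c)/ρ_m = 0.424 km.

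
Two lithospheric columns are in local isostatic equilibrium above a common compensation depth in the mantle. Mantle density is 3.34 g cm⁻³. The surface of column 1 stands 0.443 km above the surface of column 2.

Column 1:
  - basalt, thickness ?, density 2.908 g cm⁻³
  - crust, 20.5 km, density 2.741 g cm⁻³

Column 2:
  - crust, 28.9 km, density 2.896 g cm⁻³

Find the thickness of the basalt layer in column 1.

4.7 km

Take the compensation level at the base of the deeper column (depth z_c below the surface of column 1) and equate Σ ρ_i t_i down to z_c; mantle fills any gap and the z_c terms cancel.
Column 1: x×2.908 + 20.5×2.741 + (z_c − 20.5 − x)×3.34
Column 2: 0.443×0 + 28.9×2.896 + (z_c − 0.443 − 28.9)×3.34
The z_c×3.34 term appears on both sides and cancels. Collect the known terms of each column as K = Σ(ρt)_known − 3.34 × (depth of known layers): K_1 = 56.1905 − 3.34×20.5 = −12.2795; K_2 = 83.6944 − 3.34×(0.443 + 28.9) = −14.31122.
Balance: K_1 − x×(3.34 − 2.908) = K_2, so x = (K_1 − K_2)/(3.34 − 2.908) = 2.03172/0.432 = 4.7 km.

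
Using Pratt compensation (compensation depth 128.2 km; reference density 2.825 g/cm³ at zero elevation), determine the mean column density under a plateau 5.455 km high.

Pratt balance: ρ_ref D = ρ (D + h).
ρ = ρ_ref D/(D + h) = 2.825 × 128.2 km/(128.2 km + 5.455 km) = 2.71 g/cm³.

2.71 g/cm³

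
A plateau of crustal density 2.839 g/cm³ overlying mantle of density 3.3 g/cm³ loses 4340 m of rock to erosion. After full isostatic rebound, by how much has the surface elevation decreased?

606 m

Rebound u = e ρ_c/ρ_m = 4340 m × 2.839/3.3 = 3734 m.
Net surface drop = e − u = 4340 m − 3734 m = e (ρ_m − ρ_c)/ρ_m = 606 m.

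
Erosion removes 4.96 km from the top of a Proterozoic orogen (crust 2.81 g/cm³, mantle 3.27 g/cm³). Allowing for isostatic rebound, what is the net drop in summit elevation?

0.698 km

Rebound u = e ρ_c/ρ_m = 4.96 km × 2.81/3.27 = 4.262 km.
Net surface drop = e − u = 4.96 km − 4.262 km = e (ρ_m − ρ_c)/ρ_m = 0.698 km.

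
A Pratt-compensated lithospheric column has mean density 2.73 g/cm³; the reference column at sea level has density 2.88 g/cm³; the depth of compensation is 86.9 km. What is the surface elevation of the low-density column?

ρ_ref D = ρ (D + h) → h = D (ρ_ref − ρ)/ρ.
h = 86.9 km × (2.88 − 2.73)/2.73 = 4.77 km.

4.77 km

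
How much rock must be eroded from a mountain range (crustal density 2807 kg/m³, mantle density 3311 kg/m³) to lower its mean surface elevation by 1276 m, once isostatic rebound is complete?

Net drop Δ = e − u = e − e ρ_c/ρ_m = e (ρ_m − ρ_c)/ρ_m.
e = Δ ρ_m/(ρ_m − ρ_c) = 1276 m × 3311/504 = 8380 m.

8380 m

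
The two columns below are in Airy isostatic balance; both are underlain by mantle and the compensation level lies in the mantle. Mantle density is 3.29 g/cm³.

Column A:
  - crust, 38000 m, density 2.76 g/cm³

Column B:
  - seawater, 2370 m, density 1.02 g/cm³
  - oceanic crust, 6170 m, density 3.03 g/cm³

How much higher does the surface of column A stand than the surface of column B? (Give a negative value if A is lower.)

4000 m

For any compensation level in the mantle, the mantle terms cancel and isostasy reduces to e = (Σt_A − Σt_B) − (Σ(ρt)_A − Σ(ρt)_B) / ρ_m.
Σt_A = 38000 m; Σt_B = 8540 m; Σ(ρt)_A = 104880; Σ(ρt)_B = 21112.5 (in m·g/cm³).
e = (38000 − 8540) − (104880 − 21112.5) / 3.29 = 4000 m.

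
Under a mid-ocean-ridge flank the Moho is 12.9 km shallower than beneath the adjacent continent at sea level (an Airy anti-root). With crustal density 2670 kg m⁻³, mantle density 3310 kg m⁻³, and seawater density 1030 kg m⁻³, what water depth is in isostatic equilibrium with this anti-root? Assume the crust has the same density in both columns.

5.03 km

Replacing a thickness d of crust by seawater at the top must be balanced by replacing crust with mantle at the base: d (ρ_c − ρ_w) = a (ρ_m − ρ_c).
d = a (ρ_m − ρ_c)/(ρ_c − ρ_w) = 12.9 km × 640/1640 = 5.03 km.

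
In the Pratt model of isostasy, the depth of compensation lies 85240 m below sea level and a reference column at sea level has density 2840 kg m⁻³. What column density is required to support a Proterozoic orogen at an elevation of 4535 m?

2700 kg m⁻³

Pratt balance: ρ_ref D = ρ (D + h).
ρ = ρ_ref D/(D + h) = 2840 × 85240 m/(85240 m + 4535 m) = 2700 kg m⁻³.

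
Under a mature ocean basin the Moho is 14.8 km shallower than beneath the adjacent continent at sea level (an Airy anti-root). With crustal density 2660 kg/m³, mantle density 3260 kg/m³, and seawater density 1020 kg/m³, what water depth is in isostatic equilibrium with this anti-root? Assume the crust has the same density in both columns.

Replacing a thickness d of crust by seawater at the top must be balanced by replacing crust with mantle at the base: d (ρ_c − ρ_w) = a (ρ_m − ρ_c).
d = a (ρ_m − ρ_c)/(ρ_c − ρ_w) = 14.8 km × 600/1640 = 5.41 km.

5.41 km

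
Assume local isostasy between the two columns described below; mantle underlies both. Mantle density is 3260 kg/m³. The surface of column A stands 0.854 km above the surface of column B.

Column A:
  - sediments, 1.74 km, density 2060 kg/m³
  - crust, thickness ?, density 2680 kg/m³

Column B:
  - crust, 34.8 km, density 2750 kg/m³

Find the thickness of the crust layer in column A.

31.8 km

Take the compensation level at the base of the deeper column (depth z_c below the surface of column A) and equate Σ ρ_i t_i down to z_c; mantle fills any gap and the z_c terms cancel.
Column A: 1.74×2060 + x×2680 + (z_c − 1.74 − x)×3260
Column B: 0.854×0 + 34.8×2750 + (z_c − 0.854 − 34.8)×3260
The z_c×3260 term appears on both sides and cancels. Collect the known terms of each column as K = Σ(ρt)_known − 3260 × (depth of known layers): K_A = 3584.4 − 3260×1.74 = −2088; K_B = 95700 − 3260×(0.854 + 34.8) = −20532.04.
Balance: K_A − x×(3260 − 2680) = K_B, so x = (K_A − K_B)/(3260 − 2680) = 18444/580 = 31.8 km.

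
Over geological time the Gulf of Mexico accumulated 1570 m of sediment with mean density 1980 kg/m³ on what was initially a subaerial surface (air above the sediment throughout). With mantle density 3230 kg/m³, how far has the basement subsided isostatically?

Subaerial load: s = t ρ_sed / ρ_m = 1570 m × 1980/3230 = 962 m.

962 m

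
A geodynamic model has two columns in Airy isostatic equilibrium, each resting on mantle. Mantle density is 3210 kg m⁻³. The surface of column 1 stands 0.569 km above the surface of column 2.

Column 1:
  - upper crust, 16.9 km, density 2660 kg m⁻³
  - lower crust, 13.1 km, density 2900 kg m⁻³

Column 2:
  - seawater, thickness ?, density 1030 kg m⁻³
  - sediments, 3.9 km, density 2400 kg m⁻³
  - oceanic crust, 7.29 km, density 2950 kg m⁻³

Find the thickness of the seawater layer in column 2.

2.97 km

Take the compensation level at the base of the deeper column (depth z_c below the surface of column 1) and equate Σ ρ_i t_i down to z_c; mantle fills any gap and the z_c terms cancel.
Column 1: 16.9×2660 + 13.1×2900 + (z_c − 30)×3210
Column 2: 0.569×0 + x×1030 + 3.9×2400 + 7.29×2950 + (z_c − 0.569 − 11.19 − x)×3210
The z_c×3210 term appears on both sides and cancels. Collect the known terms of each column as K = Σ(ρt)_known − 3210 × (depth of known layers): K_1 = 82944 − 3210×30 = −13356; K_2 = 30865.5 − 3210×(0.569 + 11.19) = −6880.89.
Balance: K_1 = K_2 − x×(3210 − 1030), so x = (K_2 − K_1)/(3210 − 1030) = 6475.11/2180 = 2.97 km.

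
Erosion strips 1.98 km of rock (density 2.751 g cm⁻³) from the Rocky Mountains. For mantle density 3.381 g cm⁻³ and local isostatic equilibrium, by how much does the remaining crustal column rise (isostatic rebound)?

1.61 km

Unloading: uplift u = e ρ_c/ρ_m = 1.98 km × 2.751/3.381 = 1.61 km.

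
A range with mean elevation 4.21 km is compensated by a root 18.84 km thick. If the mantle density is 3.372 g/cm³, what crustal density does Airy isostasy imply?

2.76 g/cm³

ρ_c h = (ρ_m − ρ_c) r → ρ_c (h + r) = ρ_m r → ρ_c = ρ_m r / (h + r).
ρ_c = 3.372 × 18.84 km / (4.21 km + 18.84 km) = 2.76 g/cm³.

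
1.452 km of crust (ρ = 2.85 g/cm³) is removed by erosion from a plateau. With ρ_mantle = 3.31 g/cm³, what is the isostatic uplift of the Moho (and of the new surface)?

Unloading: uplift u = e ρ_c/ρ_m = 1.452 km × 2.85/3.31 = 1.25 km.

1.25 km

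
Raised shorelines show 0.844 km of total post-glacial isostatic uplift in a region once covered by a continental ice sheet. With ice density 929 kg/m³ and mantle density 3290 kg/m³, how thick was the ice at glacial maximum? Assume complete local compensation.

2.99 km

u = t ρ_ice/ρ_m → t = u ρ_m/ρ_ice = 0.844 km × 3290/929 = 2.99 km.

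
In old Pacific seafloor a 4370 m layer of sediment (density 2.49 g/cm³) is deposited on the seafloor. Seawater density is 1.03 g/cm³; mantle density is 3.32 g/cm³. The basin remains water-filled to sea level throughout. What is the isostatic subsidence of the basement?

Submarine loading: the sediment displaces seawater, and the subsidence is in turn flooded, so s (ρ_m − ρ_w) = t (ρ_sed − ρ_w).
s = 4370 m × (2.49 − 1.03) / (3.32 − 1.03) = 2790 m.

2790 m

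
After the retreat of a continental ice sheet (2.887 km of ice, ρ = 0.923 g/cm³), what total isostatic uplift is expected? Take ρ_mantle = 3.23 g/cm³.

Removing the load lets mantle flow back in; uplift u satisfies ρ_ice t = ρ_m u.
u = t ρ_ice/ρ_m = 2.887 km × 0.923/3.23 = 0.825 km.

0.825 km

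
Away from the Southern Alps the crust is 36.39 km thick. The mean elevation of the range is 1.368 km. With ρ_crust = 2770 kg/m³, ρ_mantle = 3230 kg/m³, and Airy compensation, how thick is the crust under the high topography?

Root depth r = h ρ_c / (ρ_m − ρ_c) = 1.368 km × 2770 / 460 = 8.238 km.
Total thickness = T + h + r = 36.39 km + 1.368 km + 8.238 km = 46 km.

46 km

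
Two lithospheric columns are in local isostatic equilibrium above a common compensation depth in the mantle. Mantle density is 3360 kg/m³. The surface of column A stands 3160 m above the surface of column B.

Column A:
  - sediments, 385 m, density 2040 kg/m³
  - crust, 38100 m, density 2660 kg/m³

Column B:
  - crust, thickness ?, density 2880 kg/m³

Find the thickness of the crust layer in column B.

Take the compensation level at the base of the deeper column (depth z_c below the surface of column A) and equate Σ ρ_i t_i down to z_c; mantle fills any gap and the z_c terms cancel.
Column A: 385×2040 + 38100×2660 + (z_c − 38485)×3360
Column B: 3160×0 + x×2880 + (z_c − 3160 − 0 − x)×3360
The z_c×3360 term appears on both sides and cancels. Collect the known terms of each column as K = Σ(ρt)_known − 3360 × (depth of known layers): K_A = 102131400 − 3360×38485 = −27178200; K_B = 0 − 3360×(3160 + 0) = −10617600.
Balance: K_A = K_B − x×(3360 − 2880), so x = (K_B − K_A)/(3360 − 2880) = 16560600/480 = 34500 m.

34500 m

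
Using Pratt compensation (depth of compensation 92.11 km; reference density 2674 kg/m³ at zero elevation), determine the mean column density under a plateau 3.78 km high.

2570 kg/m³

Pratt balance: ρ_ref D = ρ (D + h).
ρ = ρ_ref D/(D + h) = 2674 × 92.11 km/(92.11 km + 3.78 km) = 2570 kg/m³.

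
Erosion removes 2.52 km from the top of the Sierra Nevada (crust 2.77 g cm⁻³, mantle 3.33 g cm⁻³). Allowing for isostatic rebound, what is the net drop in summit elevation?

0.424 km

Rebound u = e ρ_c/ρ_m = 2.52 km × 2.77/3.33 = 2.096 km.
Net surface drop = e − u = 2.52 km − 2.096 km = e (ρ_m − ρ_c)/ρ_m = 0.424 km.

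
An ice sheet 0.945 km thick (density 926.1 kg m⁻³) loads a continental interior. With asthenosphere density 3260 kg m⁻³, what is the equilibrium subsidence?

In Airy isostatic equilibrium: the ice load ρ_ice t is balanced by mantle displaced below, ρ_m s.
s = t ρ_ice / ρ_m = 0.945 km × 926.1/3260 = 0.268 km.

0.268 km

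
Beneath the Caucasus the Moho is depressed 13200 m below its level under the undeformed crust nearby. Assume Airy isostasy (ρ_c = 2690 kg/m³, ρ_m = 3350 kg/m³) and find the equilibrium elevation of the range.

Equating mass per unit area of the two columns: ρ_c h = (ρ_m − ρ_c) r.
h = r (ρ_m − ρ_c) / ρ_c = 13200 m × (3350 − 2690) / 2690 = 3240 m.

3240 m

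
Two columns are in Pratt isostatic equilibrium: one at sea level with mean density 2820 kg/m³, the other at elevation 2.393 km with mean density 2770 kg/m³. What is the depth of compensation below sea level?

ρ_ref D = ρ (D + h) → D (ρ_ref − ρ) = ρ h.
D = ρ h/(ρ_ref − ρ) = 2770 × 2.393 km/(2820 − 2770) = 133 km.

133 km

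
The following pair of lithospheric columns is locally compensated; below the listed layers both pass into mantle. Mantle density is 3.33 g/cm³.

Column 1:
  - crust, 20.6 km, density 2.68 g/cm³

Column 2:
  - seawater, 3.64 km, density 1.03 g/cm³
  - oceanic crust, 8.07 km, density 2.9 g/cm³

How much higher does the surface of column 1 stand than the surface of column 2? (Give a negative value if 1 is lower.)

0.465 km

For any compensation level in the mantle, the mantle terms cancel and isostasy reduces to e = (Σt_1 − Σt_2) − (Σ(ρt)_1 − Σ(ρt)_2) / ρ_m.
Σt_1 = 20.6 km; Σt_2 = 11.71 km; Σ(ρt)_1 = 55.208; Σ(ρt)_2 = 27.1522 (in km·g/cm³).
e = (20.6 − 11.71) − (55.208 − 27.1522) / 3.33 = 0.465 km.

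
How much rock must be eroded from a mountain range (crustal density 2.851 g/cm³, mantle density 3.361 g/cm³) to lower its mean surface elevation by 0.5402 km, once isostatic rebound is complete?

Net drop Δ = e − u = e − e ρ_c/ρ_m = e (ρ_m − ρ_c)/ρ_m.
e = Δ ρ_m/(ρ_m − ρ_c) = 0.5402 km × 3.361/0.51 = 3.56 km.

3.56 km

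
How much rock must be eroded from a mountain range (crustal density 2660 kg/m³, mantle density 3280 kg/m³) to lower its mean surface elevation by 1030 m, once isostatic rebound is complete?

5450 m

Net drop Δ = e − u = e − e ρ_c/ρ_m = e (ρ_m − ρ_c)/ρ_m.
e = Δ ρ_m/(ρ_m − ρ_c) = 1030 m × 3280/620 = 5450 m.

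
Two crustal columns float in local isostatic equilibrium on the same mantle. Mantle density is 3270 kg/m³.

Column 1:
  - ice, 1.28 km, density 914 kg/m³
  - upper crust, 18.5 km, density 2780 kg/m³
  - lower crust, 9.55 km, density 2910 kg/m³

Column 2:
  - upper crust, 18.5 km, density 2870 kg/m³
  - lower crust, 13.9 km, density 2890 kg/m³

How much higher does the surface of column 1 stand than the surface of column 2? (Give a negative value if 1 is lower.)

0.867 km

For any compensation level in the mantle, the mantle terms cancel and isostasy reduces to e = (Σt_1 − Σt_2) − (Σ(ρt)_1 − Σ(ρt)_2) / ρ_m.
Σt_1 = 29.33 km; Σt_2 = 32.4 km; Σ(ρt)_1 = 80390.42; Σ(ρt)_2 = 93266 (in km·kg/m³).
e = (29.33 − 32.4) − (80390.42 − 93266) / 3270 = 0.867 km.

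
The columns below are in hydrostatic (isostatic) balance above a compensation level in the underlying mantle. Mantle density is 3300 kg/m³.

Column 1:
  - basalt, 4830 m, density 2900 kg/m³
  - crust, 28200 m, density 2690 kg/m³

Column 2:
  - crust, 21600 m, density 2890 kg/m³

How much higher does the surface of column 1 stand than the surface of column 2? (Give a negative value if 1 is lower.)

For any compensation level in the mantle, the mantle terms cancel and isostasy reduces to e = (Σt_1 − Σt_2) − (Σ(ρt)_1 − Σ(ρt)_2) / ρ_m.
Σt_1 = 33030 m; Σt_2 = 21600 m; Σ(ρt)_1 = 89865000; Σ(ρt)_2 = 62424000 (in m·kg/m³).
e = (33030 − 21600) − (89865000 − 62424000) / 3300 = 3110 m.

3110 m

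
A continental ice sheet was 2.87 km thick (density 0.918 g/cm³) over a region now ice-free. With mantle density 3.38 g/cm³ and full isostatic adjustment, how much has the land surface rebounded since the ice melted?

0.779 km

Removing the load lets mantle flow back in; uplift u satisfies ρ_ice t = ρ_m u.
u = t ρ_ice/ρ_m = 2.87 km × 0.918/3.38 = 0.779 km.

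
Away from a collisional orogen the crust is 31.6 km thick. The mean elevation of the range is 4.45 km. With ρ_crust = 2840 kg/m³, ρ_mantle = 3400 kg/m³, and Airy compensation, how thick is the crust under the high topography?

58.6 km

Root depth r = h ρ_c / (ρ_m − ρ_c) = 4.45 km × 2840 / 560 = 22.57 km.
Total thickness = T + h + r = 31.6 km + 4.45 km + 22.57 km = 58.6 km.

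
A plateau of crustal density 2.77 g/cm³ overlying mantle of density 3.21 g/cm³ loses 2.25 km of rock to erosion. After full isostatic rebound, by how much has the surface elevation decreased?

0.308 km

Rebound u = e ρ_c/ρ_m = 2.25 km × 2.77/3.21 = 1.942 km.
Net surface drop = e − u = 2.25 km − 1.942 km = e (ρ_m − ρ_c)/ρ_m = 0.308 km.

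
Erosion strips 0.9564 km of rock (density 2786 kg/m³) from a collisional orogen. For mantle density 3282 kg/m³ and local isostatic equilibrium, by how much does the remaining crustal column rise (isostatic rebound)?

0.812 km

Unloading: uplift u = e ρ_c/ρ_m = 0.9564 km × 2786/3282 = 0.812 km.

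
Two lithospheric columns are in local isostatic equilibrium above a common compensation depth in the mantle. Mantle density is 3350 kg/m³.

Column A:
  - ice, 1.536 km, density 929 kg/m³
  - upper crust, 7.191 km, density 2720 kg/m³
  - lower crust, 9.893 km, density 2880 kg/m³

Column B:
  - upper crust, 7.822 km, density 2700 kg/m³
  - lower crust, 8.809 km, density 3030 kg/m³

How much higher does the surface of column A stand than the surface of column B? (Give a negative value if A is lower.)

1.49 km

For any compensation level in the mantle, the mantle terms cancel and isostasy reduces to e = (Σt_A − Σt_B) − (Σ(ρt)_A − Σ(ρt)_B) / ρ_m.
Σt_A = 18.62 km; Σt_B = 16.631 km; Σ(ρt)_A = 49478.304; Σ(ρt)_B = 47810.67 (in km·kg/m³).
e = (18.62 − 16.631) − (49478.304 − 47810.67) / 3350 = 1.49 km.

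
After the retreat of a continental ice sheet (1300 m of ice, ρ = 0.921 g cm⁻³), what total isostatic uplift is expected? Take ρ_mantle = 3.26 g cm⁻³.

367 m

Removing the load lets mantle flow back in; uplift u satisfies ρ_ice t = ρ_m u.
u = t ρ_ice/ρ_m = 1300 m × 0.921/3.26 = 367 m.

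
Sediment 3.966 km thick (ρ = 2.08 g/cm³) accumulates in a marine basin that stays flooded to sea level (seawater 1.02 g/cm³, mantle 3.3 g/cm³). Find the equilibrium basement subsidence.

1.84 km

Submarine loading: the sediment displaces seawater, and the subsidence is in turn flooded, so s (ρ_m − ρ_w) = t (ρ_sed − ρ_w).
s = 3.966 km × (2.08 − 1.02) / (3.3 − 1.02) = 1.84 km.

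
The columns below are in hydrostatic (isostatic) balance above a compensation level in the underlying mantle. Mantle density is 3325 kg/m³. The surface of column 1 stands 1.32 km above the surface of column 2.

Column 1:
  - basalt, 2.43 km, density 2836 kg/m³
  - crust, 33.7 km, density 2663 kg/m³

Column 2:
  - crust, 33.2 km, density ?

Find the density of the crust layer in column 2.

2750 kg/m³

Take the compensation level at the base of the deeper column (depth z_c below the surface of column 1) and equate Σ ρ_i t_i down to z_c; mantle fills any gap and the z_c terms cancel.
Column 1: 2.43×2836 + 33.7×2663 + (z_c − 36.13)×3325
Column 2: 1.32×0 + 33.2×ρ + (z_c − 1.32 − 33.2)×3325
The z_c×3325 term appears on both sides and cancels. Collect the known terms of each column as K = Σ(ρt)_known − 3325 × (depth of known layers): K_1 = 96634.58 − 3325×36.13 = −23497.67; K_2 = 0 − 3325×(1.32 + 33.2) = −114779.
Balance: K_1 = K_2 + 33.2×ρ, so ρ = (K_1 − K_2)/33.2 = 91281.3/33.2 = 2750 kg/m³.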